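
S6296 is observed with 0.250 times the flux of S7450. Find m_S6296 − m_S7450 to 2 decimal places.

1.51

m_S6296 − m_S7450 = −2.5 log₁₀(F_S6296/F_S7450) = −2.5 log₁₀(0.250) = −2.5 × (-0.602) = 1.505.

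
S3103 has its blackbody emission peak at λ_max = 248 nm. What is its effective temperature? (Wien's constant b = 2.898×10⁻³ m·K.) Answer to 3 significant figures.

T = b/λ_max = 2.898×10⁻³ / (248×10⁻⁹) = 1.169×10^4 K.

1.17×10^4 K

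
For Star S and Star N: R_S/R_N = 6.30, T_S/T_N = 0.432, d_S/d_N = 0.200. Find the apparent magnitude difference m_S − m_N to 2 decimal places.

L_S/L_N = (6.30)²(0.432)⁴ = 1.382.
F_S/F_N = (L_S/L_N)/(d_S/d_N)² = 1.382/0.04000 = 34.56.
m_S − m_N = −2.5 log₁₀(34.56) = -3.85.

-3.85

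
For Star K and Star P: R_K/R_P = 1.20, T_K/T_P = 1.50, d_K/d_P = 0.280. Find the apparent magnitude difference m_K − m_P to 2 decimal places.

-4.92

L_K/L_P = (1.20)²(1.50)⁴ = 7.290.
F_K/F_P = (L_K/L_P)/(d_K/d_P)² = 7.290/0.07840 = 92.98.
m_K − m_P = −2.5 log₁₀(92.98) = -4.92.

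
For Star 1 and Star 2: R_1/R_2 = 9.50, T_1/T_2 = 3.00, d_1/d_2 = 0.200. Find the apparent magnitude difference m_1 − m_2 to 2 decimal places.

L_1/L_2 = (9.50)²(3.00)⁴ = 7310.
F_1/F_2 = (L_1/L_2)/(d_1/d_2)² = 7310/0.04000 = 1.828×10^5.
m_1 − m_2 = −2.5 log₁₀(1.828×10^5) = -13.15.

-13.15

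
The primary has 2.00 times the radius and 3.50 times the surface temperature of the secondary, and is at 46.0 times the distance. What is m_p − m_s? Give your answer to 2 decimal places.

L_p/L_s = (2.00)²(3.50)⁴ = 600.2.
F_p/F_s = (L_p/L_s)/(d_p/d_s)² = 600.2/2116 = 0.2837.
m_p − m_s = −2.5 log₁₀(0.2837) = 1.37.

1.37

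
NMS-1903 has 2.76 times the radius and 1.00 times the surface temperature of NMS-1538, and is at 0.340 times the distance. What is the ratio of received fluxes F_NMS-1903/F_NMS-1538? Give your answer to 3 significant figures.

65.9

L_NMS-1903/L_NMS-1538 = (R_NMS-1903/R_NMS-1538)²(T_NMS-1903/T_NMS-1538)⁴ = (2.76)² × (1.00)⁴ = 7.618.
F_NMS-1903/F_NMS-1538 = (L_NMS-1903/L_NMS-1538)/(d_NMS-1903/d_NMS-1538)² = 7.618 / (0.340)² = 65.90.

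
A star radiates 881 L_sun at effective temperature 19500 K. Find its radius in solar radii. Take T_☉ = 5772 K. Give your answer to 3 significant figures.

2.60 solar radii

R/R_☉ = √(L/L_☉) / (T/T_☉)² = √(881) / (3.378)²
       = 29.68 / 11.41 = 2.601.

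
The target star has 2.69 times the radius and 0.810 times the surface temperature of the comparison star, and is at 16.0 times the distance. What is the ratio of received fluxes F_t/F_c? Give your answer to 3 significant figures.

0.0122

L_t/L_c = (R_t/R_c)²(T_t/T_c)⁴ = (2.69)² × (0.810)⁴ = 3.115.
F_t/F_c = (L_t/L_c)/(d_t/d_c)² = 3.115 / (16.0)² = 0.01217.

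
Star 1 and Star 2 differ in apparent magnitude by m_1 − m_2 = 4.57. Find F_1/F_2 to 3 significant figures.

0.0149

F_1/F_2 = 10^(−(m_1 − m_2)/2.5) = 10^(-4.57/2.5) = 10^-1.828 = 0.01486.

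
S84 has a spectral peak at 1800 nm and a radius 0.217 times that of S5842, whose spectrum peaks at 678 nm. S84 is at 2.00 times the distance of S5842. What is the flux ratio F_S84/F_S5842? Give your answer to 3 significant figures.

Wien's law: T_S84/T_S5842 = λ_S5842/λ_S84 = 678/1800 = 0.3767.
L_S84/L_S5842 = (R_S84/R_S5842)²(T_S84/T_S5842)⁴ = (0.217)²(0.3767)⁴ = 9.479×10^-4.
F_S84/F_S5842 = (L_S84/L_S5842)/(d_S84/d_S5842)² = 9.479×10^-4/(2.00)² = 2.370×10^-4.

2.37×10^-4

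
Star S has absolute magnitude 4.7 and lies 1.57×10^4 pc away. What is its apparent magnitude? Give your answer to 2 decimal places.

20.68

m = M + 5 log₁₀(d/10 pc) = 4.7 + 5 log₁₀(1.57×10^4/10)
  = 4.7 + 5 × 3.196 = 4.7 + 15.98 = 20.68.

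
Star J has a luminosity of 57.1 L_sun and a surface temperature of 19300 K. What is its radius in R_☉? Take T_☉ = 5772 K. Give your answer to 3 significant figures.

0.676 R_☉

R/R_☉ = √(L/L_☉) / (T/T_☉)² = √(57.1) / (3.344)²
       = 7.556 / 11.18 = 0.6759.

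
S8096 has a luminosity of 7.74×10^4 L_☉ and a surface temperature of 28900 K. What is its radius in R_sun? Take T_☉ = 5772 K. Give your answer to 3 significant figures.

R/R_☉ = √(L/L_☉) / (T/T_☉)² = √(7.74×10^4) / (5.007)²
       = 278.2 / 25.07 = 11.10.

11.1 R_sun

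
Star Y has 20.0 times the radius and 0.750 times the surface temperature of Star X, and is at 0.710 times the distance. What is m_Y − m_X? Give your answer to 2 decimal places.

L_Y/L_X = (20.0)²(0.750)⁴ = 126.6.
F_Y/F_X = (L_Y/L_X)/(d_Y/d_X)² = 126.6/0.5041 = 251.1.
m_Y − m_X = −2.5 log₁₀(251.1) = -6.00.

-6.00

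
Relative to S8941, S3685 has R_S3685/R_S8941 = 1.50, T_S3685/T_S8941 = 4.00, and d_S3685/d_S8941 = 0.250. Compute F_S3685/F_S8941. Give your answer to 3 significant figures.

9.22×10^3

L_S3685/L_S8941 = (R_S3685/R_S8941)²(T_S3685/T_S8941)⁴ = (1.50)² × (4.00)⁴ = 576.0.
F_S3685/F_S8941 = (L_S3685/L_S8941)/(d_S3685/d_S8941)² = 576.0 / (0.250)² = 9216.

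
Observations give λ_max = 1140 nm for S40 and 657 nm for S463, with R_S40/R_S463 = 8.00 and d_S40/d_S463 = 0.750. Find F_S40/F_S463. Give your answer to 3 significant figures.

Wien's law: T_S40/T_S463 = λ_S463/λ_S40 = 657/1140 = 0.5763.
L_S40/L_S463 = (R_S40/R_S463)²(T_S40/T_S463)⁴ = (8.00)²(0.5763)⁴ = 7.060.
F_S40/F_S463 = (L_S40/L_S463)/(d_S40/d_S463)² = 7.060/(0.750)² = 12.55.

12.6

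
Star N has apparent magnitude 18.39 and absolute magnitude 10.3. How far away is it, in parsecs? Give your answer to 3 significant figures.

415 pc

m − M = 5 log₁₀(d/10 pc)
18.39 − (10.3) = 8.09 = 5 log₁₀(d/10)
d = 10 × 10^(8.09/5) = 10 × 10^1.618 = 415.0 pc.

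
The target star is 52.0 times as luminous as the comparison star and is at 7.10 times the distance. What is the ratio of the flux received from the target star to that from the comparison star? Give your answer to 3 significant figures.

1.03

F = L/(4πd²), so F_t/F_c = (L_t/L_c) / (d_t/d_c)²
= 52.0 / (7.10)² = 52.0 / 50.41 = 1.032.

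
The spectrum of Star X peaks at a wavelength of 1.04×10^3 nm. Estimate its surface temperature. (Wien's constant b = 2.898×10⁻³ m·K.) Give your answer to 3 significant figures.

T = b/λ_max = 2.898×10⁻³ / (1.04×10^3×10⁻⁹) = 2787 K.

2.79×10^3 K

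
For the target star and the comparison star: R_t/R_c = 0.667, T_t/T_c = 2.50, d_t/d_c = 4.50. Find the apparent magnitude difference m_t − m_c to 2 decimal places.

0.17

L_t/L_c = (0.667)²(2.50)⁴ = 17.38.
F_t/F_c = (L_t/L_c)/(d_t/d_c)² = 17.38/20.25 = 0.8582.
m_t − m_c = −2.5 log₁₀(0.8582) = 0.17.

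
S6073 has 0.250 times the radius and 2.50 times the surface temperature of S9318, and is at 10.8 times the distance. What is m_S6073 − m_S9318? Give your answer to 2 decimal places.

L_S6073/L_S9318 = (0.250)²(2.50)⁴ = 2.441.
F_S6073/F_S9318 = (L_S6073/L_S9318)/(d_S6073/d_S9318)² = 2.441/116.6 = 0.02093.
m_S6073 − m_S9318 = −2.5 log₁₀(0.02093) = 4.20.

4.20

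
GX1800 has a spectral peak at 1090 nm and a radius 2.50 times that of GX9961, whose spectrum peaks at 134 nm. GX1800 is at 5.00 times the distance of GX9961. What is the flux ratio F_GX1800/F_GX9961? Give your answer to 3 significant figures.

Wien's law: T_GX1800/T_GX9961 = λ_GX9961/λ_GX1800 = 134/1090 = 0.1229.
L_GX1800/L_GX9961 = (R_GX1800/R_GX9961)²(T_GX1800/T_GX9961)⁴ = (2.50)²(0.1229)⁴ = 0.001428.
F_GX1800/F_GX9961 = (L_GX1800/L_GX9961)/(d_GX1800/d_GX9961)² = 0.001428/(5.00)² = 5.710×10^-5.

5.71×10^-5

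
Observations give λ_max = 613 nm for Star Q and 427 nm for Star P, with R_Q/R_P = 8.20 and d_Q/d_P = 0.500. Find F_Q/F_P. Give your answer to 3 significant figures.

Wien's law: T_Q/T_P = λ_P/λ_Q = 427/613 = 0.6966.
L_Q/L_P = (R_Q/R_P)²(T_Q/T_P)⁴ = (8.20)²(0.6966)⁴ = 15.83.
F_Q/F_P = (L_Q/L_P)/(d_Q/d_P)² = 15.83/(0.500)² = 63.32.

63.3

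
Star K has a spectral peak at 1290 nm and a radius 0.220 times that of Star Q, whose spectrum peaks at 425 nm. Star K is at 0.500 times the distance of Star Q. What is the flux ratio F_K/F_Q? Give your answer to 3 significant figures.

0.00228

Wien's law: T_K/T_Q = λ_Q/λ_K = 425/1290 = 0.3295.
L_K/L_Q = (R_K/R_Q)²(T_K/T_Q)⁴ = (0.220)²(0.3295)⁴ = 5.702×10^-4.
F_K/F_Q = (L_K/L_Q)/(d_K/d_Q)² = 5.702×10^-4/(0.500)² = 0.002281.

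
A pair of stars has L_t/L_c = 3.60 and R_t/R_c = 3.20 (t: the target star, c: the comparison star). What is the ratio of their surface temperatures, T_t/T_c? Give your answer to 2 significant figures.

L ∝ R²T⁴ gives T ∝ (L/R²)^(1/4), so
T_t/T_c = (3.60 / 3.20²)^(1/4) = (0.3516)^(1/4) = 0.7700.

0.77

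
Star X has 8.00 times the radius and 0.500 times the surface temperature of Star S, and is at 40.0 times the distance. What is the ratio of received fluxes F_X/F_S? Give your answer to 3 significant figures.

L_X/L_S = (R_X/R_S)²(T_X/T_S)⁴ = (8.00)² × (0.500)⁴ = 4.000.
F_X/F_S = (L_X/L_S)/(d_X/d_S)² = 4.000 / (40.0)² = 0.002500.

0.00250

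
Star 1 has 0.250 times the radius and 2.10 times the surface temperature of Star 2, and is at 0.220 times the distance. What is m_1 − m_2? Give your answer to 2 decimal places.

L_1/L_2 = (0.250)²(2.10)⁴ = 1.216.
F_1/F_2 = (L_1/L_2)/(d_1/d_2)² = 1.216/0.04840 = 25.11.
m_1 − m_2 = −2.5 log₁₀(25.11) = -3.50.

-3.50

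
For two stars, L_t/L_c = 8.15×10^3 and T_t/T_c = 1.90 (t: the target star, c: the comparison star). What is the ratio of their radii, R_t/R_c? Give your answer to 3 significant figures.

25.0

L ∝ R²T⁴ gives R ∝ √L / T², so
R_t/R_c = √(8.15×10^3) / (1.90)² = 90.28 / 3.610 = 25.01.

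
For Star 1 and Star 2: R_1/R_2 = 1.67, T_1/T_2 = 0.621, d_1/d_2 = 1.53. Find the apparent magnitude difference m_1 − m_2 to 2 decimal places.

1.88

L_1/L_2 = (1.67)²(0.621)⁴ = 0.4148.
F_1/F_2 = (L_1/L_2)/(d_1/d_2)² = 0.4148/2.341 = 0.1772.
m_1 − m_2 = −2.5 log₁₀(0.1772) = 1.88.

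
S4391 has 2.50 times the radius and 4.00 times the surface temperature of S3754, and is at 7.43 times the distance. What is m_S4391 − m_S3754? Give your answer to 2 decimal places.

L_S4391/L_S3754 = (2.50)²(4.00)⁴ = 1600.
F_S4391/F_S3754 = (L_S4391/L_S3754)/(d_S4391/d_S3754)² = 1600/55.20 = 28.98.
m_S4391 − m_S3754 = −2.5 log₁₀(28.98) = -3.66.

-3.66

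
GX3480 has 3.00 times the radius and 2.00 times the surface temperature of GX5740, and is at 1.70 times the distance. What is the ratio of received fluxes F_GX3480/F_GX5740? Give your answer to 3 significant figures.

49.8

L_GX3480/L_GX5740 = (R_GX3480/R_GX5740)²(T_GX3480/T_GX5740)⁴ = (3.00)² × (2.00)⁴ = 144.0.
F_GX3480/F_GX5740 = (L_GX3480/L_GX5740)/(d_GX3480/d_GX5740)² = 144.0 / (1.70)² = 49.83.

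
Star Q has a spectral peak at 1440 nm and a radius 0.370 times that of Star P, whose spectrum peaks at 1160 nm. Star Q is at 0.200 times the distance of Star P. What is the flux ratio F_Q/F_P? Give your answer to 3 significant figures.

Wien's law: T_Q/T_P = λ_P/λ_Q = 1160/1440 = 0.8056.
L_Q/L_P = (R_Q/R_P)²(T_Q/T_P)⁴ = (0.370)²(0.8056)⁴ = 0.05765.
F_Q/F_P = (L_Q/L_P)/(d_Q/d_P)² = 0.05765/(0.200)² = 1.441.

1.44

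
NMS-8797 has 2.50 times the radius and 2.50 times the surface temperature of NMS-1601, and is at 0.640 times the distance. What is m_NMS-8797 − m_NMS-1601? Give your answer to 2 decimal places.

-6.94

L_NMS-8797/L_NMS-1601 = (2.50)²(2.50)⁴ = 244.1.
F_NMS-8797/F_NMS-1601 = (L_NMS-8797/L_NMS-1601)/(d_NMS-8797/d_NMS-1601)² = 244.1/0.4096 = 596.0.
m_NMS-8797 − m_NMS-1601 = −2.5 log₁₀(596.0) = -6.94.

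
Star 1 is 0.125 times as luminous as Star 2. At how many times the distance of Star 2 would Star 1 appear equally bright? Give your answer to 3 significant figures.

0.354

Equal flux requires L_1/d_1² = L_2/d_2², so d_1/d_2 = √(L_1/L_2)
= √(0.125) = 0.3536.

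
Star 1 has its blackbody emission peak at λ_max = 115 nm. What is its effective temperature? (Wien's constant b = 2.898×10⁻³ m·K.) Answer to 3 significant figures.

T = b/λ_max = 2.898×10⁻³ / (115×10⁻⁹) = 2.520×10^4 K.

2.52×10^4 K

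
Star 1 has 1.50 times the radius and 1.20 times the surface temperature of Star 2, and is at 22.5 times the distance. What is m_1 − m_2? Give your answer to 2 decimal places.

5.09

L_1/L_2 = (1.50)²(1.20)⁴ = 4.666.
F_1/F_2 = (L_1/L_2)/(d_1/d_2)² = 4.666/506.2 = 0.009216.
m_1 − m_2 = −2.5 log₁₀(0.009216) = 5.09.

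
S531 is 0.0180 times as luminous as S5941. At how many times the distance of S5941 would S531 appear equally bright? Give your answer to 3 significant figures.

0.134

Equal flux requires L_S531/d_S531² = L_S5941/d_S5941², so d_S531/d_S5941 = √(L_S531/L_S5941)
= √(0.0180) = 0.1342.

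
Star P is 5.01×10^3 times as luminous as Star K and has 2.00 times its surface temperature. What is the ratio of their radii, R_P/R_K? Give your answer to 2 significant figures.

L ∝ R²T⁴ gives R ∝ √L / T², so
R_P/R_K = √(5.01×10^3) / (2.00)² = 70.78 / 4.000 = 17.70.

18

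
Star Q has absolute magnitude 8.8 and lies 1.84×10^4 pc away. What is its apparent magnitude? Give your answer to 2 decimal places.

25.12

m = M + 5 log₁₀(d/10 pc) = 8.8 + 5 log₁₀(1.84×10^4/10)
  = 8.8 + 5 × 3.265 = 8.8 + 16.32 = 25.12.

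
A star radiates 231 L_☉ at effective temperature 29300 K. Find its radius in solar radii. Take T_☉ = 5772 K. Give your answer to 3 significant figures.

R/R_☉ = √(L/L_☉) / (T/T_☉)² = √(231) / (5.076)²
       = 15.20 / 25.77 = 0.5898.

0.590 solar radii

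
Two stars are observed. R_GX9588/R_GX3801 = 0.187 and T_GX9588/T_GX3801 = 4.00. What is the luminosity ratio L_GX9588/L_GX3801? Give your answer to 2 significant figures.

From the Stefan–Boltzmann law, L ∝ R²T⁴, so
L_GX9588/L_GX3801 = (R_GX9588/R_GX3801)² (T_GX9588/T_GX3801)⁴ = (0.187)² × (4.00)⁴ = 0.03497 × 256.0 = 8.952.

9.0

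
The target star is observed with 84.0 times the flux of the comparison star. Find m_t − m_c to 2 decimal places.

-4.81

m_t − m_c = −2.5 log₁₀(F_t/F_c) = −2.5 log₁₀(84.0) = −2.5 × (1.924) = -4.811.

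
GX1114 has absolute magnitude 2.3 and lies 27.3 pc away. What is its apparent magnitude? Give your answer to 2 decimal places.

4.48

m = M + 5 log₁₀(d/10 pc) = 2.3 + 5 log₁₀(27.3/10)
  = 2.3 + 5 × 0.436 = 2.3 + 2.18 = 4.48.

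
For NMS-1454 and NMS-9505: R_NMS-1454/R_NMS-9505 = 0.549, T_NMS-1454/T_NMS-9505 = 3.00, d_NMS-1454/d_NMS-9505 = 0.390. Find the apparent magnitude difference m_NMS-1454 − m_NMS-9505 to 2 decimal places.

L_NMS-1454/L_NMS-9505 = (0.549)²(3.00)⁴ = 24.41.
F_NMS-1454/F_NMS-9505 = (L_NMS-1454/L_NMS-9505)/(d_NMS-1454/d_NMS-9505)² = 24.41/0.1521 = 160.5.
m_NMS-1454 − m_NMS-9505 = −2.5 log₁₀(160.5) = -5.51.

-5.51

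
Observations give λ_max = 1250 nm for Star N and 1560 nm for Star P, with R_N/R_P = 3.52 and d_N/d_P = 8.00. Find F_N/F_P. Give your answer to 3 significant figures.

0.470

Wien's law: T_N/T_P = λ_P/λ_N = 1560/1250 = 1.248.
L_N/L_P = (R_N/R_P)²(T_N/T_P)⁴ = (3.52)²(1.248)⁴ = 30.06.
F_N/F_P = (L_N/L_P)/(d_N/d_P)² = 30.06/(8.00)² = 0.4696.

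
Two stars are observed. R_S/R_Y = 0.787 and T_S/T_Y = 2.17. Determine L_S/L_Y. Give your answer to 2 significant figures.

14

From the Stefan–Boltzmann law, L ∝ R²T⁴, so
L_S/L_Y = (R_S/R_Y)² (T_S/T_Y)⁴ = (0.787)² × (2.17)⁴ = 0.6194 × 22.17 = 13.73.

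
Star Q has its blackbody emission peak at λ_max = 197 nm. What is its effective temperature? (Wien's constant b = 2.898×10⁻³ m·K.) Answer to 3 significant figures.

1.47×10^4 K

T = b/λ_max = 2.898×10⁻³ / (197×10⁻⁹) = 1.471×10^4 K.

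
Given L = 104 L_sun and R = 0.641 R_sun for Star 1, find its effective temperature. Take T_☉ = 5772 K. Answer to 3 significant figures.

T/T_☉ = (L/L_☉)^(1/4) / (R/R_☉)^(1/2)
T = 5772 × (104)^(1/4) / √(0.641) = 5772 × 3.193 / 0.8006 = 2.302×10^4 K.

2.30×10^4 K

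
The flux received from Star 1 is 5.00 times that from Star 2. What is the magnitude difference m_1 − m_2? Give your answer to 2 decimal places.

-1.75

m_1 − m_2 = −2.5 log₁₀(F_1/F_2) = −2.5 log₁₀(5.00) = −2.5 × (0.699) = -1.747.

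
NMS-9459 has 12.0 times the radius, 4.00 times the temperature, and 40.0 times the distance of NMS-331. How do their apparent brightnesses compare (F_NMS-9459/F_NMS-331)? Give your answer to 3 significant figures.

23.0

L_NMS-9459/L_NMS-331 = (R_NMS-9459/R_NMS-331)²(T_NMS-9459/T_NMS-331)⁴ = (12.0)² × (4.00)⁴ = 3.686×10^4.
F_NMS-9459/F_NMS-331 = (L_NMS-9459/L_NMS-331)/(d_NMS-9459/d_NMS-331)² = 3.686×10^4 / (40.0)² = 23.04.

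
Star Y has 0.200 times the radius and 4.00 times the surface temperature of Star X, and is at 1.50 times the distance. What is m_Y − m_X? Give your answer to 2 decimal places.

-1.65

L_Y/L_X = (0.200)²(4.00)⁴ = 10.24.
F_Y/F_X = (L_Y/L_X)/(d_Y/d_X)² = 10.24/2.250 = 4.551.
m_Y − m_X = −2.5 log₁₀(4.551) = -1.65.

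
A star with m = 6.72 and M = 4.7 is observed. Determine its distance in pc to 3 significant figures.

m − M = 5 log₁₀(d/10 pc)
6.72 − (4.7) = 2.02 = 5 log₁₀(d/10)
d = 10 × 10^(2.02/5) = 10 × 10^0.404 = 25.35 pc.

25.4 pc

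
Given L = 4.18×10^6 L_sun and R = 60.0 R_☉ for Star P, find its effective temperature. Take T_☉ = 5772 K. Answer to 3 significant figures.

3.37×10^4 K

T/T_☉ = (L/L_☉)^(1/4) / (R/R_☉)^(1/2)
T = 5772 × (4.18×10^6)^(1/4) / √(60.0) = 5772 × 45.22 / 7.746 = 3.369×10^4 K.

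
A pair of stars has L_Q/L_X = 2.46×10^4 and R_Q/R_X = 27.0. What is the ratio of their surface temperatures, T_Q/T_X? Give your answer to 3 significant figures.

2.41

L ∝ R²T⁴ gives T ∝ (L/R²)^(1/4), so
T_Q/T_X = (2.46×10^4 / 27.0²)^(1/4) = (33.74)^(1/4) = 2.410.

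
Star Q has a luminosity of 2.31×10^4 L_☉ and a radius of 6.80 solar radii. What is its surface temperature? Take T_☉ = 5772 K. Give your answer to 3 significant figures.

T/T_☉ = (L/L_☉)^(1/4) / (R/R_☉)^(1/2)
T = 5772 × (2.31×10^4)^(1/4) / √(6.80) = 5772 × 12.33 / 2.608 = 2.729×10^4 K.

2.73×10^4 K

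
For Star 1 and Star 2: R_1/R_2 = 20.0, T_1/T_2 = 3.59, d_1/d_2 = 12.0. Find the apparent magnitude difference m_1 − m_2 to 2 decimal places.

L_1/L_2 = (20.0)²(3.59)⁴ = 6.644×10^4.
F_1/F_2 = (L_1/L_2)/(d_1/d_2)² = 6.644×10^4/144.0 = 461.4.
m_1 − m_2 = −2.5 log₁₀(461.4) = -6.66.

-6.66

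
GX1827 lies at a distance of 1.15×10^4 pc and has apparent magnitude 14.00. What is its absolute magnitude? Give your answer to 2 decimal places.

-1.30

M = m − 5 log₁₀(d/10 pc) = 14.00 − 5 log₁₀(1.15×10^4/10)
  = 14.00 − 5 × 3.061 = 14.00 − 15.30 = -1.30.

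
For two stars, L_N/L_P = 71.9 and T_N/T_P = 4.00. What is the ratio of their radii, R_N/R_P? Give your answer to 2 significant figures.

0.53

L ∝ R²T⁴ gives R ∝ √L / T², so
R_N/R_P = √(71.9) / (4.00)² = 8.479 / 16.00 = 0.5300.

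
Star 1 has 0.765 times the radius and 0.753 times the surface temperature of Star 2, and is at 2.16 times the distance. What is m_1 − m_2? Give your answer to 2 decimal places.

L_1/L_2 = (0.765)²(0.753)⁴ = 0.1881.
F_1/F_2 = (L_1/L_2)/(d_1/d_2)² = 0.1881/4.666 = 0.04033.
m_1 − m_2 = −2.5 log₁₀(0.04033) = 3.49.

3.49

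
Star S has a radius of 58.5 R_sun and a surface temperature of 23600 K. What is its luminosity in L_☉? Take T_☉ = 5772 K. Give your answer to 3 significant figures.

9.56×10^5 L_☉

L/L_☉ = (R/R_☉)² (T/T_☉)⁴ = (58.5)² × (23600/5772)⁴
       = 3422 × (4.089)⁴ = 3422 × 279.5 = 9.564×10^5.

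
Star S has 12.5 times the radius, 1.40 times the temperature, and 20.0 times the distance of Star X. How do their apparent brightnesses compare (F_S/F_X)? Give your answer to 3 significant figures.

1.50

L_S/L_X = (R_S/R_X)²(T_S/T_X)⁴ = (12.5)² × (1.40)⁴ = 600.2.
F_S/F_X = (L_S/L_X)/(d_S/d_X)² = 600.2 / (20.0)² = 1.501.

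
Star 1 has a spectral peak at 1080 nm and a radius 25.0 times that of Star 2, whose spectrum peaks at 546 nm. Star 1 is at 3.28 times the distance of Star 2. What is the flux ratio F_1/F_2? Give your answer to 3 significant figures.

Wien's law: T_1/T_2 = λ_2/λ_1 = 546/1080 = 0.5056.
L_1/L_2 = (R_1/R_2)²(T_1/T_2)⁴ = (25.0)²(0.5056)⁴ = 40.83.
F_1/F_2 = (L_1/L_2)/(d_1/d_2)² = 40.83/(3.28)² = 3.795.

3.79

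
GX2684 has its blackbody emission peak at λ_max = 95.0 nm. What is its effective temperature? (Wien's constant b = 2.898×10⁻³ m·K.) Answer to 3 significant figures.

T = b/λ_max = 2.898×10⁻³ / (95.0×10⁻⁹) = 3.051×10^4 K.

3.05×10^4 K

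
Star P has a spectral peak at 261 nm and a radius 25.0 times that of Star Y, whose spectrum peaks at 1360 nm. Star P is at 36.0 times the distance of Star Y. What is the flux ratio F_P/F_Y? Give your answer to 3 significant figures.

356

Wien's law: T_P/T_Y = λ_Y/λ_P = 1360/261 = 5.211.
L_P/L_Y = (R_P/R_Y)²(T_P/T_Y)⁴ = (25.0)²(5.211)⁴ = 4.608×10^5.
F_P/F_Y = (L_P/L_Y)/(d_P/d_Y)² = 4.608×10^5/(36.0)² = 355.5.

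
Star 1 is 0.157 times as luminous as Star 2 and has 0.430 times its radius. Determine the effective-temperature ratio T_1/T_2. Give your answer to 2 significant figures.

0.96

L ∝ R²T⁴ gives T ∝ (L/R²)^(1/4), so
T_1/T_2 = (0.157 / 0.430²)^(1/4) = (0.8491)^(1/4) = 0.9599.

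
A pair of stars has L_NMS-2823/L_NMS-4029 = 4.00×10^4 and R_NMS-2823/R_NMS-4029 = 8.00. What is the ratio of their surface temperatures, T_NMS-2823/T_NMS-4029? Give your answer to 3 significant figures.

L ∝ R²T⁴ gives T ∝ (L/R²)^(1/4), so
T_NMS-2823/T_NMS-4029 = (4.00×10^4 / 8.00²)^(1/4) = (625.0)^(1/4) = 5.000.

5.00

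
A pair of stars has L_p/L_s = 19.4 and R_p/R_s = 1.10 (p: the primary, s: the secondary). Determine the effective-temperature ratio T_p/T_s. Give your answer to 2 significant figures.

2.0

L ∝ R²T⁴ gives T ∝ (L/R²)^(1/4), so
T_p/T_s = (19.4 / 1.10²)^(1/4) = (16.03)^(1/4) = 2.001.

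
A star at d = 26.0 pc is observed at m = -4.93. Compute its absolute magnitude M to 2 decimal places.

M = m − 5 log₁₀(d/10 pc) = -4.93 − 5 log₁₀(26.0/10)
  = -4.93 − 5 × 0.415 = -4.93 − 2.07 = -7.00.

-7.00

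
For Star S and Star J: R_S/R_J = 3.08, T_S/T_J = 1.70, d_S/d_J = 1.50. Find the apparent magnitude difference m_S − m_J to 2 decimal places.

-3.87

L_S/L_J = (3.08)²(1.70)⁴ = 79.23.
F_S/F_J = (L_S/L_J)/(d_S/d_J)² = 79.23/2.250 = 35.21.
m_S − m_J = −2.5 log₁₀(35.21) = -3.87.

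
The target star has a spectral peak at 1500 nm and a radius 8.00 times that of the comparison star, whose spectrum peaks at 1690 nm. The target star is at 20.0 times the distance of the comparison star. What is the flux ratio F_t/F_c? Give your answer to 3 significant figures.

Wien's law: T_t/T_c = λ_c/λ_t = 1690/1500 = 1.127.
L_t/L_c = (R_t/R_c)²(T_t/T_c)⁴ = (8.00)²(1.127)⁴ = 103.1.
F_t/F_c = (L_t/L_c)/(d_t/d_c)² = 103.1/(20.0)² = 0.2578.

0.258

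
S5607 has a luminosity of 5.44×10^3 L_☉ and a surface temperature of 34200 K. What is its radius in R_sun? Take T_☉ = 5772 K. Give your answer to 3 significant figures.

R/R_☉ = √(L/L_☉) / (T/T_☉)² = √(5.44×10^3) / (5.925)²
       = 73.76 / 35.11 = 2.101.

2.10 R_sun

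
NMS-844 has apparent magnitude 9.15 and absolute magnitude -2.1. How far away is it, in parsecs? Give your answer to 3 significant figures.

1.78×10^3 pc

m − M = 5 log₁₀(d/10 pc)
9.15 − (-2.1) = 11.25 = 5 log₁₀(d/10)
d = 10 × 10^(11.25/5) = 10 × 10^2.250 = 1778 pc.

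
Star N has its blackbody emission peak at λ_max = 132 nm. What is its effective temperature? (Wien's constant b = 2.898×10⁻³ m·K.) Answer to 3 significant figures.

T = b/λ_max = 2.898×10⁻³ / (132×10⁻⁹) = 2.195×10^4 K.

2.20×10^4 K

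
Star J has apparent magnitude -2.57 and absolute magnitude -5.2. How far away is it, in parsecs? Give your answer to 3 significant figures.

m − M = 5 log₁₀(d/10 pc)
-2.57 − (-5.2) = 2.63 = 5 log₁₀(d/10)
d = 10 × 10^(2.63/5) = 10 × 10^0.526 = 33.57 pc.

33.6 pc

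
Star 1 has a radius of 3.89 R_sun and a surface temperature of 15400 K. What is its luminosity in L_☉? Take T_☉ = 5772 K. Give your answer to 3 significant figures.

L/L_☉ = (R/R_☉)² (T/T_☉)⁴ = (3.89)² × (15400/5772)⁴
       = 15.13 × (2.668)⁴ = 15.13 × 50.67 = 766.8.

767 L_☉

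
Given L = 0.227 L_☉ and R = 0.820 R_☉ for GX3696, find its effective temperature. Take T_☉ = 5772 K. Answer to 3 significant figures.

T/T_☉ = (L/L_☉)^(1/4) / (R/R_☉)^(1/2)
T = 5772 × (0.227)^(1/4) / √(0.820) = 5772 × 0.6903 / 0.9055 = 4400 K.

4.40×10^3 K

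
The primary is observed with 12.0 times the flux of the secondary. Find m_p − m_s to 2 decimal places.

-2.70

m_p − m_s = −2.5 log₁₀(F_p/F_s) = −2.5 log₁₀(12.0) = −2.5 × (1.079) = -2.698.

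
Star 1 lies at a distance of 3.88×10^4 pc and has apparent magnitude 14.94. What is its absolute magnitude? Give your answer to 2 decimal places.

M = m − 5 log₁₀(d/10 pc) = 14.94 − 5 log₁₀(3.88×10^4/10)
  = 14.94 − 5 × 3.589 = 14.94 − 17.94 = -3.00.

-3.00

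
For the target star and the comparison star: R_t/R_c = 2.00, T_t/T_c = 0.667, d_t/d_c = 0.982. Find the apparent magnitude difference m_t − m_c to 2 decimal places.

0.21

L_t/L_c = (2.00)²(0.667)⁴ = 0.7917.
F_t/F_c = (L_t/L_c)/(d_t/d_c)² = 0.7917/0.9643 = 0.8210.
m_t − m_c = −2.5 log₁₀(0.8210) = 0.21.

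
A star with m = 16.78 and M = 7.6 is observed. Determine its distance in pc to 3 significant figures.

685 pc

m − M = 5 log₁₀(d/10 pc)
16.78 − (7.6) = 9.18 = 5 log₁₀(d/10)
d = 10 × 10^(9.18/5) = 10 × 10^1.836 = 685.5 pc.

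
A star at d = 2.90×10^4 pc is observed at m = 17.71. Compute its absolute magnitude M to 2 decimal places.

0.40

M = m − 5 log₁₀(d/10 pc) = 17.71 − 5 log₁₀(2.90×10^4/10)
  = 17.71 − 5 × 3.462 = 17.71 − 17.31 = 0.40.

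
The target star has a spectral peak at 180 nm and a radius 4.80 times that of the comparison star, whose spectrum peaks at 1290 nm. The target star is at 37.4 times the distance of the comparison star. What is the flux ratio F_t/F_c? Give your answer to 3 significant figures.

43.5

Wien's law: T_t/T_c = λ_c/λ_t = 1290/180 = 7.167.
L_t/L_c = (R_t/R_c)²(T_t/T_c)⁴ = (4.80)²(7.167)⁴ = 6.078×10^4.
F_t/F_c = (L_t/L_c)/(d_t/d_c)² = 6.078×10^4/(37.4)² = 43.45.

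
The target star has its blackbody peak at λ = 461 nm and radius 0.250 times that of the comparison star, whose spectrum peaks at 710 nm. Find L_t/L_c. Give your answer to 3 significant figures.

0.352

Wien's law gives T ∝ 1/λ_max, so T_t/T_c = λ_c/λ_t = 710/461 = 1.540.
Then L ∝ R²T⁴ gives L_t/L_c = (0.250)² × (1.540)⁴ = 0.06250 × 5.626 = 0.3516.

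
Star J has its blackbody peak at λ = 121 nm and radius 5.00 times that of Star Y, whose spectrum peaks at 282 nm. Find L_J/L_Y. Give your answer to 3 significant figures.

738

Wien's law gives T ∝ 1/λ_max, so T_J/T_Y = λ_Y/λ_J = 282/121 = 2.331.
Then L ∝ R²T⁴ gives L_J/L_Y = (5.00)² × (2.331)⁴ = 25.00 × 29.50 = 737.6.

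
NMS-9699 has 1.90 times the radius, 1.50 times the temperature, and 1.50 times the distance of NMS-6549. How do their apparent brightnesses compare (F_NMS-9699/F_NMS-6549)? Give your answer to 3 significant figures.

8.12

L_NMS-9699/L_NMS-6549 = (R_NMS-9699/R_NMS-6549)²(T_NMS-9699/T_NMS-6549)⁴ = (1.90)² × (1.50)⁴ = 18.28.
F_NMS-9699/F_NMS-6549 = (L_NMS-9699/L_NMS-6549)/(d_NMS-9699/d_NMS-6549)² = 18.28 / (1.50)² = 8.122.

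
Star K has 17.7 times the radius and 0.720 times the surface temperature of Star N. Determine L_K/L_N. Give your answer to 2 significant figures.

84

From the Stefan–Boltzmann law, L ∝ R²T⁴, so
L_K/L_N = (R_K/R_N)² (T_K/T_N)⁴ = (17.7)² × (0.720)⁴ = 313.3 × 0.2687 = 84.19.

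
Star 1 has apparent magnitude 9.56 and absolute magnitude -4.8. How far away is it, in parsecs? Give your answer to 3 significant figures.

m − M = 5 log₁₀(d/10 pc)
9.56 − (-4.8) = 14.36 = 5 log₁₀(d/10)
d = 10 × 10^(14.36/5) = 10 × 10^2.872 = 7447 pc.

7.45×10^3 pc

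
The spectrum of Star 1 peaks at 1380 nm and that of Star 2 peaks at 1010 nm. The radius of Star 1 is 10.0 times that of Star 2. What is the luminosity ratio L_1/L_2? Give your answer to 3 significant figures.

Wien's law gives T ∝ 1/λ_max, so T_1/T_2 = λ_2/λ_1 = 1010/1380 = 0.7319.
Then L ∝ R²T⁴ gives L_1/L_2 = (10.0)² × (0.7319)⁴ = 100.0 × 0.2869 = 28.69.

28.7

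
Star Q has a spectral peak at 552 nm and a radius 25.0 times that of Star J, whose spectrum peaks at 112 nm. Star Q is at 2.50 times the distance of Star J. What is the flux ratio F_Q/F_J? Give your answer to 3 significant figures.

Wien's law: T_Q/T_J = λ_J/λ_Q = 112/552 = 0.2029.
L_Q/L_J = (R_Q/R_J)²(T_Q/T_J)⁴ = (25.0)²(0.2029)⁴ = 1.059.
F_Q/F_J = (L_Q/L_J)/(d_Q/d_J)² = 1.059/(2.50)² = 0.1695.

0.169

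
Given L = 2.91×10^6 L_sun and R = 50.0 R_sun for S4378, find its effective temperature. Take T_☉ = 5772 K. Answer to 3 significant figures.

3.37×10^4 K

T/T_☉ = (L/L_☉)^(1/4) / (R/R_☉)^(1/2)
T = 5772 × (2.91×10^6)^(1/4) / √(50.0) = 5772 × 41.30 / 7.071 = 3.371×10^4 K.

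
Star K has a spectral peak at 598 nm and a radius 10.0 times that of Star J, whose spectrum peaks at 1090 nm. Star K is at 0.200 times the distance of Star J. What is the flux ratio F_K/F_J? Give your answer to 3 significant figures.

Wien's law: T_K/T_J = λ_J/λ_K = 1090/598 = 1.823.
L_K/L_J = (R_K/R_J)²(T_K/T_J)⁴ = (10.0)²(1.823)⁴ = 1104.
F_K/F_J = (L_K/L_J)/(d_K/d_J)² = 1104/(0.200)² = 2.760×10^4.

2.76×10^4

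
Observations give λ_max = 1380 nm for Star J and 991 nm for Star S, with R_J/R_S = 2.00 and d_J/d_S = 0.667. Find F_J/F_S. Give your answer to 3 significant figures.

2.39

Wien's law: T_J/T_S = λ_S/λ_J = 991/1380 = 0.7181.
L_J/L_S = (R_J/R_S)²(T_J/T_S)⁴ = (2.00)²(0.7181)⁴ = 1.064.
F_J/F_S = (L_J/L_S)/(d_J/d_S)² = 1.064/(0.667)² = 2.391.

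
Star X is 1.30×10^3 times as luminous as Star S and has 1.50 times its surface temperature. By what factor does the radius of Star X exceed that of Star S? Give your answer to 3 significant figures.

16.0

L ∝ R²T⁴ gives R ∝ √L / T², so
R_X/R_S = √(1.30×10^3) / (1.50)² = 36.06 / 2.250 = 16.02.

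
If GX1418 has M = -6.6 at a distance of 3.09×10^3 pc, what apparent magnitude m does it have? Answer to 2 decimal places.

m = M + 5 log₁₀(d/10 pc) = -6.6 + 5 log₁₀(3.09×10^3/10)
  = -6.6 + 5 × 2.490 = -6.6 + 12.45 = 5.85.

5.85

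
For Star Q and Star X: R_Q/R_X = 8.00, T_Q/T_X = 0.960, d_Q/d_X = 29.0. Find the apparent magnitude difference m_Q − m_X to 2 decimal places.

2.97

L_Q/L_X = (8.00)²(0.960)⁴ = 54.36.
F_Q/F_X = (L_Q/L_X)/(d_Q/d_X)² = 54.36/841.0 = 0.06464.
m_Q − m_X = −2.5 log₁₀(0.06464) = 2.97.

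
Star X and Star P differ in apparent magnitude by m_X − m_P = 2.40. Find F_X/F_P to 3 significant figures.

0.110

F_X/F_P = 10^(−(m_X − m_P)/2.5) = 10^(-2.40/2.5) = 10^-0.960 = 0.1096.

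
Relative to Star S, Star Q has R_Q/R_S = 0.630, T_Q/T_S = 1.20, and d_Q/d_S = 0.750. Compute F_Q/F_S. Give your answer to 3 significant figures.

L_Q/L_S = (R_Q/R_S)²(T_Q/T_S)⁴ = (0.630)² × (1.20)⁴ = 0.8230.
F_Q/F_S = (L_Q/L_S)/(d_Q/d_S)² = 0.8230 / (0.750)² = 1.463.

1.46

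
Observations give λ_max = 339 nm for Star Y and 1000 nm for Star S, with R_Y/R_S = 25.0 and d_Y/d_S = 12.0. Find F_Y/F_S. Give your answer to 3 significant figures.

329

Wien's law: T_Y/T_S = λ_S/λ_Y = 1000/339 = 2.950.
L_Y/L_S = (R_Y/R_S)²(T_Y/T_S)⁴ = (25.0)²(2.950)⁴ = 4.732×10^4.
F_Y/F_S = (L_Y/L_S)/(d_Y/d_S)² = 4.732×10^4/(12.0)² = 328.6.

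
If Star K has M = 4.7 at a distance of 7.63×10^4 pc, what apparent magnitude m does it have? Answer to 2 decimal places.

m = M + 5 log₁₀(d/10 pc) = 4.7 + 5 log₁₀(7.63×10^4/10)
  = 4.7 + 5 × 3.883 = 4.7 + 19.41 = 24.11.

24.11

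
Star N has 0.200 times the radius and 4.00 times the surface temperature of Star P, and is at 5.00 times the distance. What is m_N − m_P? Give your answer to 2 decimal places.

0.97

L_N/L_P = (0.200)²(4.00)⁴ = 10.24.
F_N/F_P = (L_N/L_P)/(d_N/d_P)² = 10.24/25.00 = 0.4096.
m_N − m_P = −2.5 log₁₀(0.4096) = 0.97.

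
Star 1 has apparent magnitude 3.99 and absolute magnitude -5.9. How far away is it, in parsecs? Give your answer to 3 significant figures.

m − M = 5 log₁₀(d/10 pc)
3.99 − (-5.9) = 9.89 = 5 log₁₀(d/10)
d = 10 × 10^(9.89/5) = 10 × 10^1.978 = 950.6 pc.

951 pc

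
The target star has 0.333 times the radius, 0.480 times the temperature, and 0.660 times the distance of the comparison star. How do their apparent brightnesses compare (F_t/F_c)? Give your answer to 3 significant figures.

L_t/L_c = (R_t/R_c)²(T_t/T_c)⁴ = (0.333)² × (0.480)⁴ = 0.005886.
F_t/F_c = (L_t/L_c)/(d_t/d_c)² = 0.005886 / (0.660)² = 0.01351.

0.0135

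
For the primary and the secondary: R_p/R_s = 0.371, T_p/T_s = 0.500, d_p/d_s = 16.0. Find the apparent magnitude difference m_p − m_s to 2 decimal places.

11.18

L_p/L_s = (0.371)²(0.500)⁴ = 0.008603.
F_p/F_s = (L_p/L_s)/(d_p/d_s)² = 0.008603/256.0 = 3.360×10^-5.
m_p − m_s = −2.5 log₁₀(3.360×10^-5) = 11.18.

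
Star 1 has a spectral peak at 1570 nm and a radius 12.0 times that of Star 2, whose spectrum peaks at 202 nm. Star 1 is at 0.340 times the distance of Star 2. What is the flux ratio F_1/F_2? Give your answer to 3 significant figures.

0.341

Wien's law: T_1/T_2 = λ_2/λ_1 = 202/1570 = 0.1287.
L_1/L_2 = (R_1/R_2)²(T_1/T_2)⁴ = (12.0)²(0.1287)⁴ = 0.03946.
F_1/F_2 = (L_1/L_2)/(d_1/d_2)² = 0.03946/(0.340)² = 0.3414.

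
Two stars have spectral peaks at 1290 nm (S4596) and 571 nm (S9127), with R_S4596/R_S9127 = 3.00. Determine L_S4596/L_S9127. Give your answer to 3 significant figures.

0.345

Wien's law gives T ∝ 1/λ_max, so T_S4596/T_S9127 = λ_S9127/λ_S4596 = 571/1290 = 0.4426.
Then L ∝ R²T⁴ gives L_S4596/L_S9127 = (3.00)² × (0.4426)⁴ = 9.000 × 0.03839 = 0.3455.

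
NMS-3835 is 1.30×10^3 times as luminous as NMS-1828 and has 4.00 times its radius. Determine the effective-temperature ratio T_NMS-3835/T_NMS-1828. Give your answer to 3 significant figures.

3.00

L ∝ R²T⁴ gives T ∝ (L/R²)^(1/4), so
T_NMS-3835/T_NMS-1828 = (1.30×10^3 / 4.00²)^(1/4) = (81.25)^(1/4) = 3.002.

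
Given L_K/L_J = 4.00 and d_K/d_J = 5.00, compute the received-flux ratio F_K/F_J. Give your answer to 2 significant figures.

F = L/(4πd²), so F_K/F_J = (L_K/L_J) / (d_K/d_J)²
= 4.00 / (5.00)² = 4.00 / 25.00 = 0.1600.

0.16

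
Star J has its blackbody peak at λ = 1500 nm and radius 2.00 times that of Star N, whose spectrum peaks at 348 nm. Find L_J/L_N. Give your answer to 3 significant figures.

Wien's law gives T ∝ 1/λ_max, so T_J/T_N = λ_N/λ_J = 348/1500 = 0.2320.
Then L ∝ R²T⁴ gives L_J/L_N = (2.00)² × (0.2320)⁴ = 4.000 × 0.002897 = 0.01159.

0.0116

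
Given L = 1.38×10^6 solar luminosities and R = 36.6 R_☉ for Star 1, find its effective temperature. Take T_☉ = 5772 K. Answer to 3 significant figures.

T/T_☉ = (L/L_☉)^(1/4) / (R/R_☉)^(1/2)
T = 5772 × (1.38×10^6)^(1/4) / √(36.6) = 5772 × 34.27 / 6.050 = 3.270×10^4 K.

3.27×10^4 K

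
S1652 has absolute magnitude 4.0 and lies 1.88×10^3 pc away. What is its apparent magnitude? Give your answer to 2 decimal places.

m = M + 5 log₁₀(d/10 pc) = 4.0 + 5 log₁₀(1.88×10^3/10)
  = 4.0 + 5 × 2.274 = 4.0 + 11.37 = 15.37.

15.37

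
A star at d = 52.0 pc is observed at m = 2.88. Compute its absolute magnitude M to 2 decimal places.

-0.70

M = m − 5 log₁₀(d/10 pc) = 2.88 − 5 log₁₀(52.0/10)
  = 2.88 − 5 × 0.716 = 2.88 − 3.58 = -0.70.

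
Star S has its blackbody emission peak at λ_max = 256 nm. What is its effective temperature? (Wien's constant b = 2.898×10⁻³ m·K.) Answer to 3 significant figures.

T = b/λ_max = 2.898×10⁻³ / (256×10⁻⁹) = 1.132×10^4 K.

1.13×10^4 K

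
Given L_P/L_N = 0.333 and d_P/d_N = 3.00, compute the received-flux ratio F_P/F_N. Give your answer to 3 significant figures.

F = L/(4πd²), so F_P/F_N = (L_P/L_N) / (d_P/d_N)²
= 0.333 / (3.00)² = 0.333 / 9.000 = 0.03700.

0.0370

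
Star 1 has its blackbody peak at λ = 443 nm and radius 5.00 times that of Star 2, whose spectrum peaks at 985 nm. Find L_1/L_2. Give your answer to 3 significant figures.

611

Wien's law gives T ∝ 1/λ_max, so T_1/T_2 = λ_2/λ_1 = 985/443 = 2.223.
Then L ∝ R²T⁴ gives L_1/L_2 = (5.00)² × (2.223)⁴ = 25.00 × 24.44 = 611.0.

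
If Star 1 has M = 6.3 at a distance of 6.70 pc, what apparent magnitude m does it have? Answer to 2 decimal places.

m = M + 5 log₁₀(d/10 pc) = 6.3 + 5 log₁₀(6.70/10)
  = 6.3 + 5 × -0.174 = 6.3 + -0.87 = 5.43.

5.43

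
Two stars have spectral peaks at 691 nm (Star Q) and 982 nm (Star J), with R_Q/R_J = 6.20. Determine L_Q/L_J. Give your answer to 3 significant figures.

157

Wien's law gives T ∝ 1/λ_max, so T_Q/T_J = λ_J/λ_Q = 982/691 = 1.421.
Then L ∝ R²T⁴ gives L_Q/L_J = (6.20)² × (1.421)⁴ = 38.44 × 4.079 = 156.8.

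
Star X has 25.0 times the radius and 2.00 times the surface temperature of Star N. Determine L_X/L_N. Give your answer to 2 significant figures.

From the Stefan–Boltzmann law, L ∝ R²T⁴, so
L_X/L_N = (R_X/R_N)² (T_X/T_N)⁴ = (25.0)² × (2.00)⁴ = 625.0 × 16.00 = 1.000×10^4.

1.0×10^4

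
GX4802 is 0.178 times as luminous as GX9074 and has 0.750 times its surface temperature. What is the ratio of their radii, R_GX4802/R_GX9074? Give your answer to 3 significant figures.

0.750

L ∝ R²T⁴ gives R ∝ √L / T², so
R_GX4802/R_GX9074 = √(0.178) / (0.750)² = 0.4219 / 0.5625 = 0.7500.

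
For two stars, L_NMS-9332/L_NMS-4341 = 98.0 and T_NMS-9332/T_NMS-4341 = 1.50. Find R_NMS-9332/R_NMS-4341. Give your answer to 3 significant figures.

4.40

L ∝ R²T⁴ gives R ∝ √L / T², so
R_NMS-9332/R_NMS-4341 = √(98.0) / (1.50)² = 9.899 / 2.250 = 4.400.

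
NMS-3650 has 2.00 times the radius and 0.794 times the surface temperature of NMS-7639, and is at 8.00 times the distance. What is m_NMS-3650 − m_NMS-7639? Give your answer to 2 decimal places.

L_NMS-3650/L_NMS-7639 = (2.00)²(0.794)⁴ = 1.590.
F_NMS-3650/F_NMS-7639 = (L_NMS-3650/L_NMS-7639)/(d_NMS-3650/d_NMS-7639)² = 1.590/64.00 = 0.02484.
m_NMS-3650 − m_NMS-7639 = −2.5 log₁₀(0.02484) = 4.01.

4.01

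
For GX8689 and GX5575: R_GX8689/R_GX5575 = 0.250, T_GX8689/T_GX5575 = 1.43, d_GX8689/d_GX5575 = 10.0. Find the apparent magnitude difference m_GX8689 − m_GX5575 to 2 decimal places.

L_GX8689/L_GX5575 = (0.250)²(1.43)⁴ = 0.2614.
F_GX8689/F_GX5575 = (L_GX8689/L_GX5575)/(d_GX8689/d_GX5575)² = 0.2614/100.0 = 0.002614.
m_GX8689 − m_GX5575 = −2.5 log₁₀(0.002614) = 6.46.

6.46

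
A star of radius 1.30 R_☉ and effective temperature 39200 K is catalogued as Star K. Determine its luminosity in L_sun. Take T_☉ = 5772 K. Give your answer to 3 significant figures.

L/L_☉ = (R/R_☉)² (T/T_☉)⁴ = (1.30)² × (39200/5772)⁴
       = 1.690 × (6.791)⁴ = 1.690 × 2127 = 3595.

3.60×10^3 L_sun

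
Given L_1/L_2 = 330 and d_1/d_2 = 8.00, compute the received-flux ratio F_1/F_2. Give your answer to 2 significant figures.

F = L/(4πd²), so F_1/F_2 = (L_1/L_2) / (d_1/d_2)²
= 330 / (8.00)² = 330 / 64.00 = 5.156.

5.2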